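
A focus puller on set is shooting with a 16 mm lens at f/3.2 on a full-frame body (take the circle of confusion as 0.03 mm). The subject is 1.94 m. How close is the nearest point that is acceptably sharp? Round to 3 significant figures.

1.13 m

Hyperfocal distance H = f²/(N·c) + f = 16²/(3.2 × 0.03) + 16 = 256/0.096 + 16 ≈ 2682.7 mm ≈ 2.683 m.
Near limit Dn = s·(H − f)/(H + s − 2f) = 1940 × (2682.7 − 16) / (2682.7 + 1940 − 2 × 16) = 1940 × 2666.7 / 4590.7 ≈ 1126.9 mm ≈ 1.13 m.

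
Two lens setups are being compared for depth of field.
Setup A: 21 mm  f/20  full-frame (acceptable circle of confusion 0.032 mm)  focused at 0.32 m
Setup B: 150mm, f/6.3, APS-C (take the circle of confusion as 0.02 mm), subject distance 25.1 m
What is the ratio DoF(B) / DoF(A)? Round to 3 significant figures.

Setup A: H = 21²/(20×0.032) + 21 ≈ 710.1 mm; DoF = Df − Dn = 565.29 − 223.16 ≈ 342.13 mm.
Setup B: H = 150²/(6.3×0.02) + 150 ≈ 178721.4 mm; DoF = Df − Dn = 29176.5 − 22023.0 ≈ 7153.5 mm.
Ratio = 7153.5 / 342.13 ≈ 20.9.

20.9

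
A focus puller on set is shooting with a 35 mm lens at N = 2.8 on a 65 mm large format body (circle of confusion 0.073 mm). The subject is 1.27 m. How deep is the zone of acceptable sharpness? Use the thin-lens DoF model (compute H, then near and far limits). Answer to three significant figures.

0.547 m

Hyperfocal distance H = f²/(N·c) + f = 35²/(2.8 × 0.073) + 35 = 1225/0.2044 + 35 ≈ 6028.2 mm ≈ 6.028 m.
Near limit Dn = s·(H − f)/(H + s − 2f) = 1270 × (6028.2 − 35) / (6028.2 + 1270 − 2 × 35) = 1270 × 5993.2 / 7228.2 ≈ 1053.01 mm.
Far limit Df = s·(H − f)/(H − s) = 1270 × (6028.2 − 35) / (6028.2 − 1270) = 1270 × 5993.2 / 4758.2 ≈ 1599.63 mm.
Depth of field = Df − Dn = 1599.63 − 1053.01 ≈ 546.62 mm ≈ 0.547 m.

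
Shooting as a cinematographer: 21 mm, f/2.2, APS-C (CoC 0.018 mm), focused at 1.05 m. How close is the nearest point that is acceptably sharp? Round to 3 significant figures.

Hyperfocal distance H = f²/(N·c) + f = 21²/(2.2 × 0.018) + 21 = 441/0.0396 + 21 ≈ 11157.4 mm ≈ 11.16 m.
Near limit Dn = s·(H − f)/(H + s − 2f) = 1050 × (11157.4 − 21) / (11157.4 + 1050 − 2 × 21) = 1050 × 11136.4 / 12165.4 ≈ 961.19 mm ≈ 0.961 m.

0.961 m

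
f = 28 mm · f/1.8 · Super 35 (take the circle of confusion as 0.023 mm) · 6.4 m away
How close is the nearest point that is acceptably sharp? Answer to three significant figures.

Hyperfocal distance H = f²/(N·c) + f = 28²/(1.8 × 0.023) + 28 = 784/0.0414 + 28 ≈ 18965.2 mm ≈ 18.97 m.
Near limit Dn = s·(H − f)/(H + s − 2f) = 6400 × (18965.2 − 28) / (18965.2 + 6400 − 2 × 28) = 6400 × 18937.2 / 25309.2 ≈ 4788.7 mm ≈ 4.79 m.

4.79 m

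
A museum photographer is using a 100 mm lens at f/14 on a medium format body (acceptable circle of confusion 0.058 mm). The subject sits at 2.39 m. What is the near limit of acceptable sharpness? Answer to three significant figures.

2.02 m

Hyperfocal distance H = f²/(N·c) + f = 100²/(14 × 0.058) + 100 = 10000/0.812 + 100 ≈ 12415.3 mm ≈ 12.42 m.
Near limit Dn = s·(H − f)/(H + s − 2f) = 2390 × (12415.3 − 100) / (12415.3 + 2390 − 2 × 100) = 2390 × 12315.3 / 14605.3 ≈ 2015.3 mm ≈ 2.02 m.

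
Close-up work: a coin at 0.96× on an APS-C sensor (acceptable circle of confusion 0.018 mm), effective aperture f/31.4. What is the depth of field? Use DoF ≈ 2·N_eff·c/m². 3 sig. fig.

1.23 mm

At magnification m, DoF ≈ 2·N_eff·c/m² = 2 × 31.4 × 0.018 / 0.96² = 1.13 / 0.9216 ≈ 1.23 mm.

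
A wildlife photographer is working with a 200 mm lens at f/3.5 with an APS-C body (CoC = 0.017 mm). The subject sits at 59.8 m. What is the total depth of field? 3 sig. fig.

Hyperfocal distance H = f²/(N·c) + f = 200²/(3.5 × 0.017) + 200 = 40000/0.0595 + 200 ≈ 672468.9 mm ≈ 672.5 m.
Near limit Dn = s·(H − f)/(H + s − 2f) = 59800 × (672468.9 − 200) / (672468.9 + 59800 − 2 × 200) = 59800 × 672268.9 / 731868.9 ≈ 54930 mm.
Far limit Df = s·(H − f)/(H − s) = 59800 × (672468.9 − 200) / (672468.9 − 59800) = 59800 × 672268.9 / 612668.9 ≈ 65617 mm.
Depth of field = Df − Dn = 65617 − 54930 ≈ 10687 mm ≈ 10.7 m.

10.7 m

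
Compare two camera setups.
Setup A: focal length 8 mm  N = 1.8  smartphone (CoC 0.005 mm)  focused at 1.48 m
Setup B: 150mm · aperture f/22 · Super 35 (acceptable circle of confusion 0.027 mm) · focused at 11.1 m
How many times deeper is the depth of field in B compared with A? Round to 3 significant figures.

Setup A: H = 8²/(1.8×0.005) + 8 ≈ 7119.1 mm; DoF = Df − Dn = 1866.33 − 1226.18 ≈ 640.15 mm.
Setup B: H = 150²/(22×0.027) + 150 ≈ 38028.8 mm; DoF = Df − Dn = 15613.6 − 8610.8 ≈ 7002.8 mm.
Ratio = 7002.8 / 640.15 ≈ 10.9.

10.9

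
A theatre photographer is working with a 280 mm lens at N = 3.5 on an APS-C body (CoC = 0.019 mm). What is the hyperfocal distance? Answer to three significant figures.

Hyperfocal distance H = f²/(N·c) + f = 280²/(3.5 × 0.019) + 280 = 78400/0.0665 + 280 ≈ 1179227.4 mm ≈ 1180 m.

1180 m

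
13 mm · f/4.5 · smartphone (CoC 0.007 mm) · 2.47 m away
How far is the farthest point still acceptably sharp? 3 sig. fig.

Hyperfocal distance H = f²/(N·c) + f = 13²/(4.5 × 0.007) + 13 = 169/0.0315 + 13 ≈ 5378.1 mm ≈ 5.378 m.
Far limit Df = s·(H − f)/(H − s) = 2470 × (5378.1 − 13) / (5378.1 − 2470) = 2470 × 5365.1 / 2908.1 ≈ 4556.9 mm ≈ 4.56 m.

4.56 m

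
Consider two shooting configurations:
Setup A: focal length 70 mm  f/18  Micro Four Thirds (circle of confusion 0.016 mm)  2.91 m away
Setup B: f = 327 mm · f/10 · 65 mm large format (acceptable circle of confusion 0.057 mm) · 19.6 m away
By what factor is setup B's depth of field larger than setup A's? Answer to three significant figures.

4.07

Setup A: H = 70²/(18×0.016) + 70 ≈ 17083.9 mm; DoF = Df − Dn = 3493.07 − 2493.74 ≈ 999.33 mm.
Setup B: H = 327²/(10×0.057) + 327 ≈ 187921.7 mm; DoF = Df − Dn = 21844.2 − 17774.0 ≈ 4070.2 mm.
Ratio = 4070.2 / 999.33 ≈ 4.07.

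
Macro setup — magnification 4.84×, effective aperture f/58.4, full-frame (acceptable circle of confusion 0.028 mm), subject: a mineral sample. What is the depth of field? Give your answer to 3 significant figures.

0.140 mm

At magnification m, DoF ≈ 2·N_eff·c/m² = 2 × 58.4 × 0.028 / 4.84² = 3.27 / 23.43 ≈ 0.14 mm.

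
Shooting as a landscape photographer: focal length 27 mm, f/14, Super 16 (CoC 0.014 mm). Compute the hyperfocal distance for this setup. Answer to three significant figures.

Hyperfocal distance H = f²/(N·c) + f = 27²/(14 × 0.014) + 27 = 729/0.196 + 27 ≈ 3746.4 mm ≈ 3.75 m.

3.75 m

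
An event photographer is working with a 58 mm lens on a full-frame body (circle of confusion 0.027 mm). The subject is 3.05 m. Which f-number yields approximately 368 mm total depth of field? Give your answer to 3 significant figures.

Write h = H − f = f²/(N·c). The thin-lens limits are Dn = s·h/(h + (s−f)) and Df = s·h/(h − (s−f)), so DoF = Df − Dn = 2·s·(s−f)·h / (h² − (s−f)²).
That is a quadratic in h: DoF·h² − 2·s·(s−f)·h − DoF·(s−f)² = 0 ⇒ h = (s−f)·(s + √(s² + DoF²)) / DoF = 2992 × (3050 + √(3050² + 368²)) / 368 = 2992 × (3050 + 3072.12) / 368 ≈ 49776 mm.
Then N = f²/(c·h) = 58² / (0.027 × 49776) = 3364 / 1343.9 ≈ 2.50.

f/2.50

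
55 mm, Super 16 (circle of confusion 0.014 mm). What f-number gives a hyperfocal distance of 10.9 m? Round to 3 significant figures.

Rearrange H = f²/(N·c) + f for N: N = f² / ((H − f)·c).
N = 55² / ((10900 − 55) × 0.014) = 3025 / 151.8 ≈ 19.9.

f/19.9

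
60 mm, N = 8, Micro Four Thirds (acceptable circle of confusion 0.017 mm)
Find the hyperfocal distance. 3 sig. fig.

26.5 m

Hyperfocal distance H = f²/(N·c) + f = 60²/(8 × 0.017) + 60 = 3600/0.136 + 60 ≈ 26530.6 mm ≈ 26.5 m.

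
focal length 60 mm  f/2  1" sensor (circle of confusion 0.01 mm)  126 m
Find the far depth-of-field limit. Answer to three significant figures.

Hyperfocal distance H = f²/(N·c) + f = 60²/(2 × 0.01) + 60 = 3600/0.02 + 60 ≈ 180060.0 mm ≈ 180.1 m.
Far limit Df = s·(H − f)/(H − s) = 126000 × (180060.0 − 60) / (180060.0 − 126000) = 126000 × 180000.0 / 54060.0 ≈ 419534 mm ≈ 420 m.

420 m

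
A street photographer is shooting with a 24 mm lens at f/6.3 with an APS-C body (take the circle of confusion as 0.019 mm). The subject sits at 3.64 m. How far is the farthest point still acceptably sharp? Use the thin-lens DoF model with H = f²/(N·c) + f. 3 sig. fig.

14.6 m

Hyperfocal distance H = f²/(N·c) + f = 24²/(6.3 × 0.019) + 24 = 576/0.1197 + 24 ≈ 4836.0 mm ≈ 4.836 m.
Far limit Df = s·(H − f)/(H − s) = 3640 × (4836.0 − 24) / (4836.0 − 3640) = 3640 × 4812.0 / 1196.0 ≈ 14645 mm ≈ 14.6 m.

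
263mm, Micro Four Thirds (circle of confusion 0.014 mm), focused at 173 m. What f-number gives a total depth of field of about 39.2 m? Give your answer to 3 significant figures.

Write h = H − f = f²/(N·c). The thin-lens limits are Dn = s·h/(h + (s−f)) and Df = s·h/(h − (s−f)), so DoF = Df − Dn = 2·s·(s−f)·h / (h² − (s−f)²).
That is a quadratic in h: DoF·h² − 2·s·(s−f)·h − DoF·(s−f)² = 0 ⇒ h = (s−f)·(s + √(s² + DoF²)) / DoF = 172737 × (173000 + √(173000² + 39200²)) / 39200 = 172737 × (173000 + 177386) / 39200 ≈ 1543994 mm.
Then N = f²/(c·h) = 263² / (0.014 × 1543994) = 69169 / 21616 ≈ 3.20.

f/3.20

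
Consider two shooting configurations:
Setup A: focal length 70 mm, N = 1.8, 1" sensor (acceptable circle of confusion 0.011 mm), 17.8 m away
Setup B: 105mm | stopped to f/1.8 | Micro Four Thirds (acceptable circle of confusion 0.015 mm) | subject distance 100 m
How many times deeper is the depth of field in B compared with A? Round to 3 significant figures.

20.3

Setup A: H = 70²/(1.8×0.011) + 70 ≈ 247544.7 mm; DoF = Df − Dn = 19173.7 − 16610.0 ≈ 2563.7 mm.
Setup B: H = 105²/(1.8×0.015) + 105 ≈ 408438.3 mm; DoF = Df − Dn = 132387 − 80344 ≈ 52043 mm.
Ratio = 52043 / 2563.7 ≈ 20.3.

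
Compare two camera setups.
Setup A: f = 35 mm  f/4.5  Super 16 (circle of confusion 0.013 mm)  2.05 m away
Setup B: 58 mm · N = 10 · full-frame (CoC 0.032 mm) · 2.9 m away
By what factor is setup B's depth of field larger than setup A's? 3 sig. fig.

4.25

Setup A: H = 35²/(4.5×0.013) + 35 ≈ 20975.2 mm; DoF = Df − Dn = 2268.27 − 1870.05 ≈ 398.22 mm.
Setup B: H = 58²/(10×0.032) + 58 ≈ 10570.5 mm; DoF = Df − Dn = 3974.5 − 2282.8 ≈ 1691.7 mm.
Ratio = 1691.7 / 398.22 ≈ 4.25.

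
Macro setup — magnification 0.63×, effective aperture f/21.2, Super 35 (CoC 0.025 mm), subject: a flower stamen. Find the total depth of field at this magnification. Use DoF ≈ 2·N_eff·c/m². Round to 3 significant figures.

2.67 mm

At magnification m, DoF ≈ 2·N_eff·c/m² = 2 × 21.2 × 0.025 / 0.63² = 1.06 / 0.3969 ≈ 2.67 mm.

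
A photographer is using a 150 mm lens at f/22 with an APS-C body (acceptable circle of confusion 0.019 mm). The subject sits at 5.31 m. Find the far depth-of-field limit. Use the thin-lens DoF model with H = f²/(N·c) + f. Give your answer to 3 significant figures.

Hyperfocal distance H = f²/(N·c) + f = 150²/(22 × 0.019) + 150 = 22500/0.418 + 150 ≈ 53977.8 mm ≈ 53.98 m.
Far limit Df = s·(H − f)/(H − s) = 5310 × (53977.8 − 150) / (53977.8 − 5310) = 5310 × 53827.8 / 48667.8 ≈ 5873.0 mm ≈ 5.87 m.

5.87 m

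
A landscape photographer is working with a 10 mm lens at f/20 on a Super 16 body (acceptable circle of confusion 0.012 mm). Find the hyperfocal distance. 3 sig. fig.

427 mm

Hyperfocal distance H = f²/(N·c) + f = 10²/(20 × 0.012) + 10 = 100/0.24 + 10 ≈ 426.7 mm ≈ 0.427 m.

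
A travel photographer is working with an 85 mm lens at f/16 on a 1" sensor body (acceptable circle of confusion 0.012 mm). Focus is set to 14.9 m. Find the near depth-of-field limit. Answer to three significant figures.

Hyperfocal distance H = f²/(N·c) + f = 85²/(16 × 0.012) + 85 = 7225/0.192 + 85 ≈ 37715.2 mm ≈ 37.72 m.
Near limit Dn = s·(H − f)/(H + s − 2f) = 14900 × (37715.2 − 85) / (37715.2 + 14900 − 2 × 85) = 14900 × 37630.2 / 52445.2 ≈ 10691 mm ≈ 10.7 m.

10.7 m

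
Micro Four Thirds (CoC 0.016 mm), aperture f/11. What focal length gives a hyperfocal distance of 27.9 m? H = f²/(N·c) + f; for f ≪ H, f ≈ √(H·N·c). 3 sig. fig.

70.0 mm

From H = f²/(N·c) + f, with f ≪ H: f ≈ √(H·N·c) = √(27900 × 11 × 0.016) = √4910.4 ≈ 70.07 mm.
Exact: f² + N·c·f − N·c·H = 0 ⇒ f = (−N·c + √((N·c)² + 4·N·c·H))/2 = (−0.176 + √19642)/2 ≈ 69.986 mm ≈ 70.0 mm.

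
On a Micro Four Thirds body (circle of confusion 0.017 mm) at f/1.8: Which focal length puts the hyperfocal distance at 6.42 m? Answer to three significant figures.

From H = f²/(N·c) + f, with f ≪ H: f ≈ √(H·N·c) = √(6420 × 1.8 × 0.017) = √196.45 ≈ 14.02 mm.
The +f correction barely moves this — solving exactly, f² + N·c·f − N·c·H = 0 ⇒ f = (−N·c + √((N·c)² + 4·N·c·H))/2 = (−0.0306 + √785.81)/2 ≈ 14.001 mm, so f ≈ 14.0 mm.

14.0 mm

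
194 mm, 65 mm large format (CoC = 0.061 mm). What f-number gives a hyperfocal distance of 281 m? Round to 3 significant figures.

Rearrange H = f²/(N·c) + f for N: N = f² / ((H − f)·c).
N = 194² / ((281000 − 194) × 0.061) = 37636 / 17129 ≈ 2.20.

f/2.20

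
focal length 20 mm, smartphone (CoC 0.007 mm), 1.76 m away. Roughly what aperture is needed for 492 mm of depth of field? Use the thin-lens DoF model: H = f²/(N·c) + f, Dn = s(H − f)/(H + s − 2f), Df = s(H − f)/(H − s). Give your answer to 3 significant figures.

Write h = H − f = f²/(N·c). The thin-lens limits are Dn = s·h/(h + (s−f)) and Df = s·h/(h − (s−f)), so DoF = Df − Dn = 2·s·(s−f)·h / (h² − (s−f)²).
That is a quadratic in h: DoF·h² − 2·s·(s−f)·h − DoF·(s−f)² = 0 ⇒ h = (s−f)·(s + √(s² + DoF²)) / DoF = 1740 × (1760 + √(1760² + 492²)) / 492 = 1740 × (1760 + 1827.47) / 492 ≈ 12687 mm.
Then N = f²/(c·h) = 20² / (0.007 × 12687) = 400 / 88.812 ≈ 4.50.

f/4.50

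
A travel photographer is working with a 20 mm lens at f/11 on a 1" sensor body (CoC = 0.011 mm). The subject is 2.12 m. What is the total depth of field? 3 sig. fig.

Hyperfocal distance H = f²/(N·c) + f = 20²/(11 × 0.011) + 20 = 400/0.121 + 20 ≈ 3325.8 mm ≈ 3.326 m.
Near limit Dn = s·(H − f)/(H + s − 2f) = 2120 × (3325.8 − 20) / (3325.8 + 2120 − 2 × 20) = 2120 × 3305.8 / 5405.8 ≈ 1296.4 mm.
Far limit Df = s·(H − f)/(H − s) = 2120 × (3325.8 − 20) / (3325.8 − 2120) = 2120 × 3305.8 / 1205.8 ≈ 5812.2 mm.
Depth of field = Df − Dn = 5812.2 − 1296.4 ≈ 4515.8 mm ≈ 4.52 m.

4.52 m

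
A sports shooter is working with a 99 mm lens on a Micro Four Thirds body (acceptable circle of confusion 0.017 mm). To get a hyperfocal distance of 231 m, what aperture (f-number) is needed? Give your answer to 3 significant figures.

Rearrange H = f²/(N·c) + f for N: N = f² / ((H − f)·c).
N = 99² / ((231000 − 99) × 0.017) = 9801 / 3925 ≈ 2.50.

f/2.50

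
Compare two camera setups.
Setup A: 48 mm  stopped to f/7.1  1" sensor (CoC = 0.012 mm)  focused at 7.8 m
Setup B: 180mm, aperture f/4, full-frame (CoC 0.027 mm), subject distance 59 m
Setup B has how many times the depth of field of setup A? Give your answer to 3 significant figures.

Setup A: H = 48²/(7.1×0.012) + 48 ≈ 27090.3 mm; DoF = Df − Dn = 10934.5 − 6062.2 ≈ 4872.3 mm.
Setup B: H = 180²/(4×0.027) + 180 ≈ 300180.0 mm; DoF = Df − Dn = 73389 − 49328 ≈ 24061 mm.
Ratio = 24061 / 4872.3 ≈ 4.94.

4.94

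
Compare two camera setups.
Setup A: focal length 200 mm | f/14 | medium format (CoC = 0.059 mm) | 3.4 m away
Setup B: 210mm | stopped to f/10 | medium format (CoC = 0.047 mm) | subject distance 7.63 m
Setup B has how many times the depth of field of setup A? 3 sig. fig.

Setup A: H = 200²/(14×0.059) + 200 ≈ 48626.2 mm; DoF = Df − Dn = 3640.57 − 3189.25 ≈ 451.32 mm.
Setup B: H = 210²/(10×0.047) + 210 ≈ 94039.8 mm; DoF = Df − Dn = 8285.2 − 7070.8 ≈ 1214.4 mm.
Ratio = 1214.4 / 451.32 ≈ 2.69.

2.69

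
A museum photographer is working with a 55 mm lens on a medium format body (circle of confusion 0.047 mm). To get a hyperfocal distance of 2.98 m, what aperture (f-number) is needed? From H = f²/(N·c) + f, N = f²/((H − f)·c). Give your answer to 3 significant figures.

f/22

Rearrange H = f²/(N·c) + f for N: N = f² / ((H − f)·c).
N = 55² / ((2980 − 55) × 0.047) = 3025 / 137.5 ≈ 22.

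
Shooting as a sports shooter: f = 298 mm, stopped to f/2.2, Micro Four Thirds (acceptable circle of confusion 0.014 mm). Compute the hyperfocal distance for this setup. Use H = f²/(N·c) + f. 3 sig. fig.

2880 m

Hyperfocal distance H = f²/(N·c) + f = 298²/(2.2 × 0.014) + 298 = 88804/0.0308 + 298 ≈ 2883544.8 mm ≈ 2880 m.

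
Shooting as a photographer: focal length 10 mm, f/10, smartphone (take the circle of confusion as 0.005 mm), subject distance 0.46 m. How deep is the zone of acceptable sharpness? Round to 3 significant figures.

Hyperfocal distance H = f²/(N·c) + f = 10²/(10 × 0.005) + 10 = 100/0.05 + 10 ≈ 2010.0 mm ≈ 2.010 m.
Near limit Dn = s·(H − f)/(H + s − 2f) = 460 × (2010.0 − 10) / (2010.0 + 460 − 2 × 10) = 460 × 2000.0 / 2450.0 ≈ 375.51 mm.
Far limit Df = s·(H − f)/(H − s) = 460 × (2010.0 − 10) / (2010.0 − 460) = 460 × 2000.0 / 1550.0 ≈ 593.55 mm.
Depth of field = Df − Dn = 593.55 − 375.51 ≈ 218.04 mm.

218 mm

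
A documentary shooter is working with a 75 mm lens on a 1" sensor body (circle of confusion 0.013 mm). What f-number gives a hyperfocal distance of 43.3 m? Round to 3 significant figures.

Rearrange H = f²/(N·c) + f for N: N = f² / ((H − f)·c).
N = 75² / ((43300 − 75) × 0.013) = 5625 / 561.9 ≈ 10.

f/10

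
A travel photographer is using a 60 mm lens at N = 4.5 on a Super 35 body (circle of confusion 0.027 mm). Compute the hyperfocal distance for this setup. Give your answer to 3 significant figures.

Hyperfocal distance H = f²/(N·c) + f = 60²/(4.5 × 0.027) + 60 = 3600/0.1215 + 60 ≈ 29689.6 mm ≈ 29.7 m.

29.7 m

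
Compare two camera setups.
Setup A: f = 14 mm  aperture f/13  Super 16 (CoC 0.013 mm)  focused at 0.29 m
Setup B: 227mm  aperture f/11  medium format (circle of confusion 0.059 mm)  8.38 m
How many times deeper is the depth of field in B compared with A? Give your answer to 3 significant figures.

Setup A: H = 14²/(13×0.013) + 14 ≈ 1173.8 mm; DoF = Df − Dn = 380.57 − 234.25 ≈ 146.32 mm.
Setup B: H = 227²/(11×0.059) + 227 ≈ 79624.5 mm; DoF = Df − Dn = 9339.0 − 7599.6 ≈ 1739.4 mm.
Ratio = 1739.4 / 146.32 ≈ 11.9.

11.9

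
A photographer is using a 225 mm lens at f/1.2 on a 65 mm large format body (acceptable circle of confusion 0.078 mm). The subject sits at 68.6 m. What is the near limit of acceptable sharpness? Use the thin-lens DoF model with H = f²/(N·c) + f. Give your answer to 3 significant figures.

Hyperfocal distance H = f²/(N·c) + f = 225²/(1.2 × 0.078) + 225 = 50625/0.0936 + 225 ≈ 541090.4 mm ≈ 541.1 m.
Near limit Dn = s·(H − f)/(H + s − 2f) = 68600 × (541090.4 − 225) / (541090.4 + 68600 − 2 × 225) = 68600 × 540865.4 / 609240.4 ≈ 60901 mm ≈ 60.9 m.

60.9 m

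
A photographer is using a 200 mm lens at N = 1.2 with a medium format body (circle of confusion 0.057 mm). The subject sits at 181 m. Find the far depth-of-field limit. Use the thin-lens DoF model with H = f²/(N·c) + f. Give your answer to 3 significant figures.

Hyperfocal distance H = f²/(N·c) + f = 200²/(1.2 × 0.057) + 200 = 40000/0.0684 + 200 ≈ 584995.3 mm ≈ 585.0 m.
Far limit Df = s·(H − f)/(H − s) = 181000 × (584995.3 − 200) / (584995.3 − 181000) = 181000 × 584795.3 / 403995.3 ≈ 262003 mm ≈ 262 m.

262 m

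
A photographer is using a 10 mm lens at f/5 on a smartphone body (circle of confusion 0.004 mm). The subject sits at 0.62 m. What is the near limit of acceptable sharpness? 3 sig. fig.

Hyperfocal distance H = f²/(N·c) + f = 10²/(5 × 0.004) + 10 = 100/0.02 + 10 ≈ 5010.0 mm ≈ 5.010 m.
Near limit Dn = s·(H − f)/(H + s − 2f) = 620 × (5010.0 − 10) / (5010.0 + 620 − 2 × 10) = 620 × 5000.0 / 5610.0 ≈ 552.58 mm ≈ 0.553 m.

0.553 m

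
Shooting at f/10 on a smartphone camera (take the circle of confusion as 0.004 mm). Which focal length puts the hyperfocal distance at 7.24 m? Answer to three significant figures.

17.0 mm

From H = f²/(N·c) + f, with f ≪ H: f ≈ √(H·N·c) = √(7240 × 10 × 0.004) = √289.60 ≈ 17.02 mm.
The +f correction barely moves this — solving exactly, f² + N·c·f − N·c·H = 0 ⇒ f = (−N·c + √((N·c)² + 4·N·c·H))/2 = (−0.04 + √1158.4)/2 ≈ 16.998 mm, so f ≈ 17.0 mm.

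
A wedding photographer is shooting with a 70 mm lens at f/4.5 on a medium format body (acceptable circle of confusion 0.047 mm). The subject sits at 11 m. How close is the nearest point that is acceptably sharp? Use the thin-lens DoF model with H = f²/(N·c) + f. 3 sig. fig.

Hyperfocal distance H = f²/(N·c) + f = 70²/(4.5 × 0.047) + 70 = 4900/0.2115 + 70 ≈ 23237.8 mm ≈ 23.24 m.
Near limit Dn = s·(H − f)/(H + s − 2f) = 11000 × (23237.8 − 70) / (23237.8 + 11000 − 2 × 70) = 11000 × 23167.8 / 34097.8 ≈ 7474.0 mm ≈ 7.47 m.

7.47 m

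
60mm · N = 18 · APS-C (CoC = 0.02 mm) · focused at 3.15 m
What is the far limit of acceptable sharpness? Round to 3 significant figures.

Hyperfocal distance H = f²/(N·c) + f = 60²/(18 × 0.02) + 60 = 3600/0.36 + 60 ≈ 10060.0 mm ≈ 10.06 m.
Far limit Df = s·(H − f)/(H − s) = 3150 × (10060.0 − 60) / (10060.0 − 3150) = 3150 × 10000.0 / 6910.0 ≈ 4558.6 mm ≈ 4.56 m.

4.56 m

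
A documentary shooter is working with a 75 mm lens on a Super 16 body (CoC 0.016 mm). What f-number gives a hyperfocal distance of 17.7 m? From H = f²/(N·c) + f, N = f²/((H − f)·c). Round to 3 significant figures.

f/19.9

Rearrange H = f²/(N·c) + f for N: N = f² / ((H − f)·c).
N = 75² / ((17700 − 75) × 0.016) = 5625 / 282.0 ≈ 19.9.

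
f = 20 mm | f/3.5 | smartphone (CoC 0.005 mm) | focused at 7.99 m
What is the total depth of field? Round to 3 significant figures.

6.34 m

Hyperfocal distance H = f²/(N·c) + f = 20²/(3.5 × 0.005) + 20 = 400/0.0175 + 20 ≈ 22877.1 mm ≈ 22.88 m.
Near limit Dn = s·(H − f)/(H + s − 2f) = 7990 × (22877.1 − 20) / (22877.1 + 7990 − 2 × 20) = 7990 × 22857.1 / 30827.1 ≈ 5924.3 mm.
Far limit Df = s·(H − f)/(H − s) = 7990 × (22877.1 − 20) / (22877.1 − 7990) = 7990 × 22857.1 / 14887.1 ≈ 12267.5 mm.
Depth of field = Df − Dn = 12267.5 − 5924.3 ≈ 6343.2 mm ≈ 6.34 m.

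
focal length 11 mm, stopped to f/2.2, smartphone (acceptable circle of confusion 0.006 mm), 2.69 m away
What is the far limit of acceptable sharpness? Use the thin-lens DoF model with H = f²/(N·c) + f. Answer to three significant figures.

Hyperfocal distance H = f²/(N·c) + f = 11²/(2.2 × 0.006) + 11 = 121/0.0132 + 11 ≈ 9177.7 mm ≈ 9.178 m.
Far limit Df = s·(H − f)/(H − s) = 2690 × (9177.7 − 11) / (9177.7 − 2690) = 2690 × 9166.7 / 6487.7 ≈ 3800.8 mm ≈ 3.80 m.

3.80 m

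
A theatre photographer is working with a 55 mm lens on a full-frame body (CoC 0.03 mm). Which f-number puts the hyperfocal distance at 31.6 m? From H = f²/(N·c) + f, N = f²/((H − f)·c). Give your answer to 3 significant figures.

f/3.20

Rearrange H = f²/(N·c) + f for N: N = f² / ((H − f)·c).
N = 55² / ((31600 − 55) × 0.03) = 3025 / 946.3 ≈ 3.20.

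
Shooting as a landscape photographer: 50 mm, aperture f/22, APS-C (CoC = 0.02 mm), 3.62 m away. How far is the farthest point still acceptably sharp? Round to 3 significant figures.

Hyperfocal distance H = f²/(N·c) + f = 50²/(22 × 0.02) + 50 = 2500/0.44 + 50 ≈ 5731.8 mm ≈ 5.732 m.
Far limit Df = s·(H − f)/(H − s) = 3620 × (5731.8 − 50) / (5731.8 − 3620) = 3620 × 5681.8 / 2111.8 ≈ 9739.6 mm ≈ 9.74 m.

9.74 m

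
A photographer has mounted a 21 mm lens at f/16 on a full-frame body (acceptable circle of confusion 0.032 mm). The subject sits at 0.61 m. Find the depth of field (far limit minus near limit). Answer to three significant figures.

1.57 m

Hyperfocal distance H = f²/(N·c) + f = 21²/(16 × 0.032) + 21 = 441/0.512 + 21 ≈ 882.3 mm ≈ 0.882 m.
Near limit Dn = s·(H − f)/(H + s − 2f) = 610 × (882.3 − 21) / (882.3 + 610 − 2 × 21) = 610 × 861.3 / 1450.3 ≈ 362.3 mm.
Far limit Df = s·(H − f)/(H − s) = 610 × (882.3 − 21) / (882.3 − 610) = 610 × 861.3 / 272.3 ≈ 1929.3 mm.
Depth of field = Df − Dn = 1929.3 − 362.3 ≈ 1567.0 mm ≈ 1.57 m.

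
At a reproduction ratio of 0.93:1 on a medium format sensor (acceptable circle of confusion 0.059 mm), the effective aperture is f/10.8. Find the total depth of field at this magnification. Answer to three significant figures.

At magnification m, DoF ≈ 2·N_eff·c/m² = 2 × 10.8 × 0.059 / 0.93² = 1.274 / 0.8649 ≈ 1.47 mm.

1.47 mm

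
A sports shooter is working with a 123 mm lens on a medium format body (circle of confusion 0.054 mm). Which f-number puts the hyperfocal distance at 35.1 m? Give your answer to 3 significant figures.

Rearrange H = f²/(N·c) + f for N: N = f² / ((H − f)·c).
N = 123² / ((35100 − 123) × 0.054) = 15129 / 1889 ≈ 8.01.

f/8.01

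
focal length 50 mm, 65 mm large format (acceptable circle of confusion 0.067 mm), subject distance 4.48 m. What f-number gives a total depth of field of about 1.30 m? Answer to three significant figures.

Write h = H − f = f²/(N·c). The thin-lens limits are Dn = s·h/(h + (s−f)) and Df = s·h/(h − (s−f)), so DoF = Df − Dn = 2·s·(s−f)·h / (h² − (s−f)²).
That is a quadratic in h: DoF·h² − 2·s·(s−f)·h − DoF·(s−f)² = 0 ⇒ h = (s−f)·(s + √(s² + DoF²)) / DoF = 4430 × (4480 + √(4480² + 1300²)) / 1300 = 4430 × (4480 + 4664.80) / 1300 ≈ 31163 mm.
Then N = f²/(c·h) = 50² / (0.067 × 31163) = 2500 / 2087.9 ≈ 1.20.

f/1.20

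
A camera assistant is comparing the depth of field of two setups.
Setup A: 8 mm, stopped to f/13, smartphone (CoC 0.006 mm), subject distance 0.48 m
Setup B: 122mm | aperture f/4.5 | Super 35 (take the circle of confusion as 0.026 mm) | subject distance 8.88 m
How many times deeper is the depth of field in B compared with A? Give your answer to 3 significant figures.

1.49

Setup A: H = 8²/(13×0.006) + 8 ≈ 828.5 mm; DoF = Df − Dn = 1130.08 − 304.71 ≈ 825.37 mm.
Setup B: H = 122²/(4.5×0.026) + 122 ≈ 127335.7 mm; DoF = Df − Dn = 9536.5 − 8308.0 ≈ 1228.5 mm.
Ratio = 1228.5 / 825.37 ≈ 1.49.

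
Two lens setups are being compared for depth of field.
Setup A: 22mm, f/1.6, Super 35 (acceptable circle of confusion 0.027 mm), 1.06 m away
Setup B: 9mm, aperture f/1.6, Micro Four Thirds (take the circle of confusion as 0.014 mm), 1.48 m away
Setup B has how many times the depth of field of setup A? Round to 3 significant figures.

7.28

Setup A: H = 22²/(1.6×0.027) + 22 ≈ 11225.7 mm; DoF = Df − Dn = 1168.23 − 970.12 ≈ 198.11 mm.
Setup B: H = 9²/(1.6×0.014) + 9 ≈ 3625.1 mm; DoF = Df − Dn = 2494.9 − 1052.0 ≈ 1442.9 mm.
Ratio = 1442.9 / 198.11 ≈ 7.28.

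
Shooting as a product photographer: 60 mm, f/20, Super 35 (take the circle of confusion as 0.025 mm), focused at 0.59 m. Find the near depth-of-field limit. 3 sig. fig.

Hyperfocal distance H = f²/(N·c) + f = 60²/(20 × 0.025) + 60 = 3600/0.5 + 60 ≈ 7260.0 mm ≈ 7.260 m.
Near limit Dn = s·(H − f)/(H + s − 2f) = 590 × (7260.0 − 60) / (7260.0 + 590 − 2 × 60) = 590 × 7200.0 / 7730.0 ≈ 549.55 mm ≈ 0.550 m.

0.550 m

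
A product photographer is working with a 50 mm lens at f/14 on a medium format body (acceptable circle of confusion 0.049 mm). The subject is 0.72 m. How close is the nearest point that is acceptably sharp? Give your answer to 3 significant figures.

0.608 m

Hyperfocal distance H = f²/(N·c) + f = 50²/(14 × 0.049) + 50 = 2500/0.686 + 50 ≈ 3694.3 mm ≈ 3.694 m.
Near limit Dn = s·(H − f)/(H + s − 2f) = 720 × (3694.3 − 50) / (3694.3 + 720 − 2 × 50) = 720 × 3644.3 / 4314.3 ≈ 608.19 mm ≈ 0.608 m.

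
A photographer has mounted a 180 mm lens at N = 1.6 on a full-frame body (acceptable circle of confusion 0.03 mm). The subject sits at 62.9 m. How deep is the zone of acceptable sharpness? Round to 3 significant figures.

11.8 m

Hyperfocal distance H = f²/(N·c) + f = 180²/(1.6 × 0.03) + 180 = 32400/0.048 + 180 ≈ 675180.0 mm ≈ 675.2 m.
Near limit Dn = s·(H − f)/(H + s − 2f) = 62900 × (675180.0 − 180) / (675180.0 + 62900 − 2 × 180) = 62900 × 675000.0 / 737720.0 ≈ 57552 mm.
Far limit Df = s·(H − f)/(H − s) = 62900 × (675180.0 − 180) / (675180.0 − 62900) = 62900 × 675000.0 / 612280.0 ≈ 69343 mm.
Depth of field = Df − Dn = 69343 − 57552 ≈ 11791 mm ≈ 11.8 m.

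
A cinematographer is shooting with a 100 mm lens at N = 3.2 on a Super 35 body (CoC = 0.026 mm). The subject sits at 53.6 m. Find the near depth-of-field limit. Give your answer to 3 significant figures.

Hyperfocal distance H = f²/(N·c) + f = 100²/(3.2 × 0.026) + 100 = 10000/0.0832 + 100 ≈ 120292.3 mm ≈ 120.3 m.
Near limit Dn = s·(H − f)/(H + s − 2f) = 53600 × (120292.3 − 100) / (120292.3 + 53600 − 2 × 100) = 53600 × 120192.3 / 173692.3 ≈ 37090 mm ≈ 37.1 m.

37.1 m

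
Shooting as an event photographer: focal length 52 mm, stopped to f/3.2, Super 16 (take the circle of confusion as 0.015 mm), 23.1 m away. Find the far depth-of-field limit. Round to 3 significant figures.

39.1 m

Hyperfocal distance H = f²/(N·c) + f = 52²/(3.2 × 0.015) + 52 = 2704/0.048 + 52 ≈ 56385.3 mm ≈ 56.39 m.
Far limit Df = s·(H − f)/(H − s) = 23100 × (56385.3 − 52) / (56385.3 − 23100) = 23100 × 56333.3 / 33285.3 ≈ 39095 mm ≈ 39.1 m.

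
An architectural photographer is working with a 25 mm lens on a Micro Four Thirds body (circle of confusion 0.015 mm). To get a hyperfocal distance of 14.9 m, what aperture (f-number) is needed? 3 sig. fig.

Rearrange H = f²/(N·c) + f for N: N = f² / ((H − f)·c).
N = 25² / ((14900 − 25) × 0.015) = 625 / 223.1 ≈ 2.80.

f/2.80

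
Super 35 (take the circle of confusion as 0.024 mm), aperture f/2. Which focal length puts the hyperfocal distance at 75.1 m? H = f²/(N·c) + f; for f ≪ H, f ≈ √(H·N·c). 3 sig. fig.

60.0 mm

From H = f²/(N·c) + f, with f ≪ H: f ≈ √(H·N·c) = √(75100 × 2 × 0.024) = √3604.8 ≈ 60.04 mm.
The +f correction barely moves this — solving exactly, f² + N·c·f − N·c·H = 0 ⇒ f = (−N·c + √((N·c)² + 4·N·c·H))/2 = (−0.048 + √14419)/2 ≈ 60.016 mm, so f ≈ 60.0 mm.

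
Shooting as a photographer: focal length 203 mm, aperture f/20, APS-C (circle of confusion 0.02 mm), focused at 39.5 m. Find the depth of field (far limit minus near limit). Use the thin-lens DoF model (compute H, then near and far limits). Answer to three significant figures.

Hyperfocal distance H = f²/(N·c) + f = 203²/(20 × 0.02) + 203 = 41209/0.4 + 203 ≈ 103225.5 mm ≈ 103.2 m.
Near limit Dn = s·(H − f)/(H + s − 2f) = 39500 × (103225.5 − 203) / (103225.5 + 39500 − 2 × 203) = 39500 × 103022.5 / 142319.5 ≈ 28593 mm.
Far limit Df = s·(H − f)/(H − s) = 39500 × (103225.5 − 203) / (103225.5 − 39500) = 39500 × 103022.5 / 63725.5 ≈ 63858 mm.
Depth of field = Df − Dn = 63858 − 28593 ≈ 35265 mm ≈ 35.3 m.

35.3 m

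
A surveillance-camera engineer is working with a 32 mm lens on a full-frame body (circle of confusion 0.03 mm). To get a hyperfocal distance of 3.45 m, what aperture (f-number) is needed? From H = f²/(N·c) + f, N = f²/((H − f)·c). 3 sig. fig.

Rearrange H = f²/(N·c) + f for N: N = f² / ((H − f)·c).
N = 32² / ((3450 − 32) × 0.03) = 1024 / 102.5 ≈ 9.99.

f/9.99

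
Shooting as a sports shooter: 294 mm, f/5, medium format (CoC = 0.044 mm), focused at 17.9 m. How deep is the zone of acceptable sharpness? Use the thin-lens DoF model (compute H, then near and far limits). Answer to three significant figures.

1.61 m

Hyperfocal distance H = f²/(N·c) + f = 294²/(5 × 0.044) + 294 = 86436/0.22 + 294 ≈ 393184.9 mm ≈ 393.2 m.
Near limit Dn = s·(H − f)/(H + s − 2f) = 17900 × (393184.9 − 294) / (393184.9 + 17900 − 2 × 294) = 17900 × 392890.9 / 410496.9 ≈ 17132.3 mm.
Far limit Df = s·(H − f)/(H − s) = 17900 × (393184.9 − 294) / (393184.9 − 17900) = 17900 × 392890.9 / 375284.9 ≈ 18739.8 mm.
Depth of field = Df − Dn = 18739.8 − 17132.3 ≈ 1607.5 mm ≈ 1.61 m.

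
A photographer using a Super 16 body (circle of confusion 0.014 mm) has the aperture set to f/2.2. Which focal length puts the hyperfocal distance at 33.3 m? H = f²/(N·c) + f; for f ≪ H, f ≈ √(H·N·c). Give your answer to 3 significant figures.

32.0 mm

From H = f²/(N·c) + f, with f ≪ H: f ≈ √(H·N·c) = √(33300 × 2.2 × 0.014) = √1025.6 ≈ 32.03 mm.
The +f correction barely moves this — solving exactly, f² + N·c·f − N·c·H = 0 ⇒ f = (−N·c + √((N·c)² + 4·N·c·H))/2 = (−0.0308 + √4102.6)/2 ≈ 32.010 mm, so f ≈ 32.0 mm.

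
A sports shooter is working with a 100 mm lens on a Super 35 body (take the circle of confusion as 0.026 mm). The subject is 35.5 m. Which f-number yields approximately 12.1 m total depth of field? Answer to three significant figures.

Write h = H − f = f²/(N·c). The thin-lens limits are Dn = s·h/(h + (s−f)) and Df = s·h/(h − (s−f)), so DoF = Df − Dn = 2·s·(s−f)·h / (h² − (s−f)²).
That is a quadratic in h: DoF·h² − 2·s·(s−f)·h − DoF·(s−f)² = 0 ⇒ h = (s−f)·(s + √(s² + DoF²)) / DoF = 35400 × (35500 + √(35500² + 12100²)) / 12100 = 35400 × (35500 + 37505.5) / 12100 ≈ 213586 mm.
Then N = f²/(c·h) = 100² / (0.026 × 213586) = 10000 / 5553.2 ≈ 1.80.

f/1.80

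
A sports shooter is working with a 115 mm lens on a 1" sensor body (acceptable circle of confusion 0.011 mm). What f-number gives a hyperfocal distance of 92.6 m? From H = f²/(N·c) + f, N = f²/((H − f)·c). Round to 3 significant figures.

f/13

Rearrange H = f²/(N·c) + f for N: N = f² / ((H − f)·c).
N = 115² / ((92600 − 115) × 0.011) = 13225 / 1017 ≈ 13.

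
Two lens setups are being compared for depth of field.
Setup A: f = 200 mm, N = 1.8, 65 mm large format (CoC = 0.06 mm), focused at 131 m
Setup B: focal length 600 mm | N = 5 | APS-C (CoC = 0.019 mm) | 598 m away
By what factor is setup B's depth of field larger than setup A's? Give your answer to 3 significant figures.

Setup A: H = 200²/(1.8×0.06) + 200 ≈ 370570.4 mm; DoF = Df − Dn = 202523 − 96810 ≈ 105713 mm.
Setup B: H = 600²/(5×0.019) + 600 ≈ 3790073.7 mm; DoF = Df − Dn = 709916 − 516565 ≈ 193351 mm.
Ratio = 193351 / 105713 ≈ 1.83.

1.83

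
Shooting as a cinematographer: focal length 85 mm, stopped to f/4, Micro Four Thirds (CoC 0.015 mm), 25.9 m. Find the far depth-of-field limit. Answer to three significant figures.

Hyperfocal distance H = f²/(N·c) + f = 85²/(4 × 0.015) + 85 = 7225/0.06 + 85 ≈ 120501.7 mm ≈ 120.5 m.
Far limit Df = s·(H − f)/(H − s) = 25900 × (120501.7 − 85) / (120501.7 − 25900) = 25900 × 120416.7 / 94601.7 ≈ 32968 mm ≈ 33.0 m.

33.0 m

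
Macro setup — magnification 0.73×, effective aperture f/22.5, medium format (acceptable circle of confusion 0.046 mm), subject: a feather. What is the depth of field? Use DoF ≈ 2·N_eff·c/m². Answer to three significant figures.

3.88 mm

At magnification m, DoF ≈ 2·N_eff·c/m² = 2 × 22.5 × 0.046 / 0.73² = 2.07 / 0.5329 ≈ 3.88 mm.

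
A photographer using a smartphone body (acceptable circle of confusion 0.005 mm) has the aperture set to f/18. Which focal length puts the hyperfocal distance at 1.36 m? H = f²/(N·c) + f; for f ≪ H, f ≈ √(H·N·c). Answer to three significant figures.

From H = f²/(N·c) + f, with f ≪ H: f ≈ √(H·N·c) = √(1360 × 18 × 0.005) = √122.40 ≈ 11.06 mm.
Exact: f² + N·c·f − N·c·H = 0 ⇒ f = (−N·c + √((N·c)² + 4·N·c·H))/2 = (−0.09 + √489.61)/2 ≈ 11.019 mm ≈ 11.0 mm.

11.0 mm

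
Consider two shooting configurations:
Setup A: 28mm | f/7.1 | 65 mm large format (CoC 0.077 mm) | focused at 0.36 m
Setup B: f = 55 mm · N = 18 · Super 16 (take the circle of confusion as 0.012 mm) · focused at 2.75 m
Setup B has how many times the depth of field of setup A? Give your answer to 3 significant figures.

6.24

Setup A: H = 28²/(7.1×0.077) + 28 ≈ 1462.1 mm; DoF = Df − Dn = 468.45 − 292.32 ≈ 176.13 mm.
Setup B: H = 55²/(18×0.012) + 55 ≈ 14059.6 mm; DoF = Df − Dn = 3405.3 − 2306.2 ≈ 1099.1 mm.
Ratio = 1099.1 / 176.13 ≈ 6.24.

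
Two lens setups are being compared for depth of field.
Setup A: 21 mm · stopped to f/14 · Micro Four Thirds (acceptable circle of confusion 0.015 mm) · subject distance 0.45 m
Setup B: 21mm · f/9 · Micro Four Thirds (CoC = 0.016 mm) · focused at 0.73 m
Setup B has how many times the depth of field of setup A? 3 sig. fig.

1.86

Setup A: H = 21²/(14×0.015) + 21 ≈ 2121.0 mm; DoF = Df − Dn = 565.53 − 373.67 ≈ 191.86 mm.
Setup B: H = 21²/(9×0.016) + 21 ≈ 3083.5 mm; DoF = Df − Dn = 949.92 − 592.77 ≈ 357.15 mm.
Ratio = 357.15 / 191.86 ≈ 1.86.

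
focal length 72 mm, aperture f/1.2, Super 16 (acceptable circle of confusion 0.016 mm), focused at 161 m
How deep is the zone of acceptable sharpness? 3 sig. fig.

298 m

Hyperfocal distance H = f²/(N·c) + f = 72²/(1.2 × 0.016) + 72 = 5184/0.0192 + 72 ≈ 270072.0 mm ≈ 270.1 m.
Near limit Dn = s·(H − f)/(H + s − 2f) = 161000 × (270072.0 − 72) / (270072.0 + 161000 − 2 × 72) = 161000 × 270000.0 / 430928.0 ≈ 100875 mm.
Far limit Df = s·(H − f)/(H − s) = 161000 × (270072.0 − 72) / (270072.0 − 161000) = 161000 × 270000.0 / 109072.0 ≈ 398544 mm.
Depth of field = Df − Dn = 398544 − 100875 ≈ 297669 mm ≈ 298 m.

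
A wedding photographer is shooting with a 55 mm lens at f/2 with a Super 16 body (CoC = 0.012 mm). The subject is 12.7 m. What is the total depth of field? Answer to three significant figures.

Hyperfocal distance H = f²/(N·c) + f = 55²/(2 × 0.012) + 55 = 3025/0.024 + 55 ≈ 126096.7 mm ≈ 126.1 m.
Near limit Dn = s·(H − f)/(H + s − 2f) = 12700 × (126096.7 − 55) / (126096.7 + 12700 − 2 × 55) = 12700 × 126041.7 / 138686.7 ≈ 11542.1 mm.
Far limit Df = s·(H − f)/(H − s) = 12700 × (126096.7 − 55) / (126096.7 − 12700) = 12700 × 126041.7 / 113396.7 ≈ 14116.2 mm.
Depth of field = Df − Dn = 14116.2 − 11542.1 ≈ 2574.1 mm ≈ 2.57 m.

2.57 m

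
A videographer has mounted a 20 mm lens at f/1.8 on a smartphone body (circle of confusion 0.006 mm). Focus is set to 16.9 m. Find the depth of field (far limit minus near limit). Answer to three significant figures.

Hyperfocal distance H = f²/(N·c) + f = 20²/(1.8 × 0.006) + 20 = 400/0.0108 + 20 ≈ 37057.0 mm ≈ 37.06 m.
Near limit Dn = s·(H − f)/(H + s − 2f) = 16900 × (37057.0 − 20) / (37057.0 + 16900 − 2 × 20) = 16900 × 37037.0 / 53917.0 ≈ 11609 mm.
Far limit Df = s·(H − f)/(H − s) = 16900 × (37057.0 − 20) / (37057.0 − 16900) = 16900 × 37037.0 / 20157.0 ≈ 31052 mm.
Depth of field = Df − Dn = 31052 − 11609 ≈ 19443 mm ≈ 19.4 m.

19.4 m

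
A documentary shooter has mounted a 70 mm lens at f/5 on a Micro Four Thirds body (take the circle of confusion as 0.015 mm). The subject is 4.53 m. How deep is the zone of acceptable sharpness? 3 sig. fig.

Hyperfocal distance H = f²/(N·c) + f = 70²/(5 × 0.015) + 70 = 4900/0.075 + 70 ≈ 65403.3 mm ≈ 65.40 m.
Near limit Dn = s·(H − f)/(H + s − 2f) = 4530 × (65403.3 − 70) / (65403.3 + 4530 − 2 × 70) = 4530 × 65333.3 / 69793.3 ≈ 4240.52 mm.
Far limit Df = s·(H − f)/(H − s) = 4530 × (65403.3 − 70) / (65403.3 − 4530) = 4530 × 65333.3 / 60873.3 ≈ 4861.90 mm.
Depth of field = Df − Dn = 4861.90 − 4240.52 ≈ 621.38 mm ≈ 0.621 m.

0.621 m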